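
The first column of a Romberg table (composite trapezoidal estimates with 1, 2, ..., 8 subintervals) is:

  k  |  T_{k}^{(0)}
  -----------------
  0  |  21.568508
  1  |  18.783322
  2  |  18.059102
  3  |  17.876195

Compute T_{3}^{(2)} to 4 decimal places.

T_{2}^{(1)} = 18.059102 + (18.059102 − 18.783322)/3 = 17.817695
T_{3}^{(1)} = 17.876195 + (17.876195 − 18.059102)/3 = 17.815226
T_{3}^{(2)} = 17.815226 + (17.815226 − 17.817695)/15 = 17.815061
(Column j=1 coincides with Simpson's rule on the same nodes.)

17.8151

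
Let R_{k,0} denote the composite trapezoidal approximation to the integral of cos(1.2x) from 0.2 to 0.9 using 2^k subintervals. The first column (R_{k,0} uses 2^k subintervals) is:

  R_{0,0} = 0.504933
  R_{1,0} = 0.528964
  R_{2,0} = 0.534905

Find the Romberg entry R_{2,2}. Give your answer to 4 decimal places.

0.5369

Richardson extrapolation on the trapezoidal column (denominator 4−1=3):
R_{1,1} = (4·0.528964 − 0.504933) / 3 = 0.536974
R_{2,1} = 0.534905 + (0.534905 − 0.528964)/3 = 0.536885
R_{2,2} = (16·0.536885 − 0.536974) / 15 = 0.536879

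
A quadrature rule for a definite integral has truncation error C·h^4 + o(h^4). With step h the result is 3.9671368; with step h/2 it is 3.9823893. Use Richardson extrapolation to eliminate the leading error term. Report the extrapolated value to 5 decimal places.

3.98341

The leading error scales as h^4; refining by a factor of 2 reduces it by 2^4 = 16.
Extrapolated value = (16·A(h/2) − A(h)) / (16 − 1)
= (16·3.9823893 − 3.9671368) / 15
= 59.7510920 / 15 = 3.9834061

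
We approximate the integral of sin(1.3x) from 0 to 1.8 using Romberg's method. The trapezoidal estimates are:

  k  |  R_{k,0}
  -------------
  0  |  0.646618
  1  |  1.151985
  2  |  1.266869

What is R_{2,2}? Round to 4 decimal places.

1.3041

Richardson extrapolation on the trapezoidal column (denominator 4−1=3):
R_{1,1} = 1.151985 + (1.151985 − 0.646618)/3 = 1.320441
R_{2,1} = 1.266869 + (1.266869 − 1.151985)/3 = 1.305164
R_{2,2} = 1.305164 + (1.305164 − 1.320441)/15 = 1.304146
(Column j=1 coincides with Simpson's rule on the same nodes.)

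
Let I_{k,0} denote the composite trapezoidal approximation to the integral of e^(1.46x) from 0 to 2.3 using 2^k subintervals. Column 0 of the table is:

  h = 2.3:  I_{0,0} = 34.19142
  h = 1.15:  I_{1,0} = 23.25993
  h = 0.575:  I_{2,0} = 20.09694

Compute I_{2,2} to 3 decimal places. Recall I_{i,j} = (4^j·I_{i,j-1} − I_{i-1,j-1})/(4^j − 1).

I_{1,1} = (4·23.25993 − 34.19142) / 3 = 19.61610
I_{2,1} = 20.09694 + (20.09694 − 23.25993)/3 = 19.04261
I_{2,2} = (16·19.04261 − 19.61610) / 15 = 19.00438
(Column j=1 coincides with Simpson's rule on the same nodes.)

19.004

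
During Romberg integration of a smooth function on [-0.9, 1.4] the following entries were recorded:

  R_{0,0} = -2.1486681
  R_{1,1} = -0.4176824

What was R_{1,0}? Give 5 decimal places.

From R_{1,1} = (4·R_{1,0} − R_{0,0})/3, solve for R_{1,0}:
4·R_{1,0} = 3·(-0.4176824) + (-2.1486681) = -3.4017153
R_{1,0} = -0.8504288

-0.85043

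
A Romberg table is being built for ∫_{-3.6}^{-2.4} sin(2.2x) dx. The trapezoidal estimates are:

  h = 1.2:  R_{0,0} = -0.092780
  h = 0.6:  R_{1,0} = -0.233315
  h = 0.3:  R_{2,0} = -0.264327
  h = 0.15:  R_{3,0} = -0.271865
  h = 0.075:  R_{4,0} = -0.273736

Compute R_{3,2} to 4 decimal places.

-0.2744

Richardson extrapolation on the trapezoidal column (denominator 4−1=3):
R_{2,1} = (4·(-0.264327) − (-0.233315)) / 3 = -0.274664
R_{3,1} = -0.271865 + (-0.271865 − (-0.264327))/3 = -0.274378
R_{3,2} = (16·(-0.274378) − (-0.274664)) / 15 = -0.274359
(Column j=1 coincides with Simpson's rule on the same nodes.)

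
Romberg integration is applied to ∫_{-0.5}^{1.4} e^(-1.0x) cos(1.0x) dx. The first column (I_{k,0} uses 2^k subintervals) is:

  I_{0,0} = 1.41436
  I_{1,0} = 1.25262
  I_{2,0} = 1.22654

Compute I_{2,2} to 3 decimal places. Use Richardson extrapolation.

1.219

Richardson extrapolation on the trapezoidal column (denominator 4−1=3):
I_{1,1} = (4·1.25262 − 1.41436) / 3 = 1.19871
I_{2,1} = (4·1.22654 − 1.25262) / 3 = 1.21785
I_{2,2} = (16·1.21785 − 1.19871) / 15 = 1.21913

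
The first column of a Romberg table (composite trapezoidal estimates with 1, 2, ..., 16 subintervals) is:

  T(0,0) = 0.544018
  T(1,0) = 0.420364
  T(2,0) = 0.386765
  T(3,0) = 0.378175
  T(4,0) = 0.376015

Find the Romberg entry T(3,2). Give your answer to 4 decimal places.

Richardson extrapolation on the trapezoidal column (denominator 4−1=3):
T(2,1) = 0.386765 + (0.386765 − 0.420364)/3 = 0.375565
T(3,1) = 0.378175 + (0.378175 − 0.386765)/3 = 0.375312
T(3,2) = 0.375312 + (0.375312 − 0.375565)/15 = 0.375295

0.3753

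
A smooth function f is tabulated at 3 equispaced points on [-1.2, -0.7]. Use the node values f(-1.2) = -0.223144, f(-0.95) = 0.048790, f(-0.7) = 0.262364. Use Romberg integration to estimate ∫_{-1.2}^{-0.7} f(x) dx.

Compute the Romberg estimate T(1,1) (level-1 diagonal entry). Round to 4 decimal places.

0.0195

T(0,0) (trapezoid, 1 panel, h=0.5000): 0.009805
T(1,0) (trapezoid, 2 panels, h=0.2500): 0.017100
T(1,1) = 0.017100 + (0.017100 − 0.009805)/3 = 0.019532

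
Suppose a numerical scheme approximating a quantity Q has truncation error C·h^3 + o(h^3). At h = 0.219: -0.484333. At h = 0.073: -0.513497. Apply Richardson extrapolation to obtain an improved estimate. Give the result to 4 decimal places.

The leading error scales as h^3; refining by a factor of 3 reduces it by 3^3 = 27.
Extrapolated value = (27·A(h/3) − A(h)) / (27 − 1)
= (27·(-0.513497) − (-0.484333)) / 26
= -13.380086 / 26 = -0.514619

-0.5146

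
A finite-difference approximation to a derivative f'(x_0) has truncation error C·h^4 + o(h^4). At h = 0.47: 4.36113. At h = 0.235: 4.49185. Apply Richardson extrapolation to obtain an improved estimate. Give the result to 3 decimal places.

4.501

Extrapolated value = (16·A(h/2) − A(h)) / (16 − 1)
= (16·4.49185 − 4.36113) / 15
= 67.50847 / 15 = 4.50056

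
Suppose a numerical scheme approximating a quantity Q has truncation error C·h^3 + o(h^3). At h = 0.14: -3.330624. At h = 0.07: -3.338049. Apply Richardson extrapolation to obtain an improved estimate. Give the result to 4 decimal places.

The leading error scales as h^3; refining by a factor of 2 reduces it by 2^3 = 8.
Extrapolated value = (8·A(h/2) − A(h)) / (8 − 1)
= (8·(-3.338049) − (-3.330624)) / 7
= -23.373768 / 7 = -3.339110

-3.3391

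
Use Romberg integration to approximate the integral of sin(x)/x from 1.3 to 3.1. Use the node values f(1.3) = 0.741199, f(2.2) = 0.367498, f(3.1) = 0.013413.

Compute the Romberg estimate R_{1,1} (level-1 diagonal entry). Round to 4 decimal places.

R_{0,0} (trapezoid, 1 panel, h=1.8000): 0.679151
R_{1,0} (trapezoid, 2 panels, h=0.9000): 0.670324
R_{1,1} = 0.670324 + (0.670324 − 0.679151)/3 = 0.667382

0.6674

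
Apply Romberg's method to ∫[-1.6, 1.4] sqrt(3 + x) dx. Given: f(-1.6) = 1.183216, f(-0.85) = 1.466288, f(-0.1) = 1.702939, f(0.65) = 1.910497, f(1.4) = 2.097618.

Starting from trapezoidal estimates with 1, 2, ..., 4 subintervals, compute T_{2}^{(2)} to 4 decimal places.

5.0486

T_{0}^{(0)} (trapezoid, 1 panel, h=3.0000): 4.921251
T_{1}^{(0)} (trapezoid, 2 panels, h=1.5000): 5.015034
T_{2}^{(0)} (trapezoid, 4 panels, h=0.7500): 5.040106
T_{1}^{(1)} = 5.015034 + (5.015034 − 4.921251)/3 = 5.046295
T_{2}^{(1)} = 5.040106 + (5.040106 − 5.015034)/3 = 5.048463
T_{2}^{(2)} = 5.048463 + (5.048463 − 5.046295)/15 = 5.048608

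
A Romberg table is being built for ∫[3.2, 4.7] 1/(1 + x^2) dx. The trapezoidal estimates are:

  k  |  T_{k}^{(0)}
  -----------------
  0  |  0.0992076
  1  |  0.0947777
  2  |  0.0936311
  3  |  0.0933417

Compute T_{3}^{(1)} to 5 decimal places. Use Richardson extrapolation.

T_{3}^{(1)} = (4·0.0933417 − 0.0936311) / 3 = 0.0932452

0.09325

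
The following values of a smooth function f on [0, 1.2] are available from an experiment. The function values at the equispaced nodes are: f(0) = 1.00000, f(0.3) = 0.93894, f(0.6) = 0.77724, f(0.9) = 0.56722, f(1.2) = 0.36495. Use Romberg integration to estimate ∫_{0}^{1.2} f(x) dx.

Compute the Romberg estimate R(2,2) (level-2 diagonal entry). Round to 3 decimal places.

R(0,0) (trapezoid, 1 panel, h=1.2000): 0.81897
R(1,0) (trapezoid, 2 panels, h=0.6000): 0.87583
R(2,0) (trapezoid, 4 panels, h=0.3000): 0.88976
R(1,1) = 0.87583 + (0.87583 − 0.81897)/3 = 0.89478
R(2,1) = 0.88976 + (0.88976 − 0.87583)/3 = 0.89440
R(2,2) = 0.89440 + (0.89440 − 0.89478)/15 = 0.89437

0.894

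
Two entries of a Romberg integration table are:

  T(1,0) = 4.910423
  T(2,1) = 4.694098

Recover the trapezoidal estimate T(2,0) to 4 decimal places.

From T(2,1) = (4·T(2,0) − T(1,0))/3, solve for T(2,0):
4·T(2,0) = 3·4.694098 + 4.910423 = 18.992717
T(2,0) = 4.748179

4.7482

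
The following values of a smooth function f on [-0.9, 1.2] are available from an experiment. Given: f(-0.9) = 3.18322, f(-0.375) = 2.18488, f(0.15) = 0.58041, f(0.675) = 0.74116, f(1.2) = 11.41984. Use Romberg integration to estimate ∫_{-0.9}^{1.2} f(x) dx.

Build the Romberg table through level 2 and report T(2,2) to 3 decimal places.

T(0,0) (trapezoid, 1 panel, h=2.1000): 15.33321
T(1,0) (trapezoid, 2 panels, h=1.0500): 8.27604
T(2,0) (trapezoid, 4 panels, h=0.5250): 5.67419
T(1,1) = 8.27604 + (8.27604 − 15.33321)/3 = 5.92365
T(2,1) = 5.67419 + (5.67419 − 8.27604)/3 = 4.80691
T(2,2) = 4.80691 + (4.80691 − 5.92365)/15 = 4.73246

4.732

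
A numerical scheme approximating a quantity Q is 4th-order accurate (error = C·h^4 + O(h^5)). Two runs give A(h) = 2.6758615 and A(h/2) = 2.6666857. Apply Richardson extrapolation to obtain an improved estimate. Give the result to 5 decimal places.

Extrapolated value = (16·A(h/2) − A(h)) / (16 − 1)
= (16·2.6666857 − 2.6758615) / 15
= 39.9911097 / 15 = 2.6660740

2.66607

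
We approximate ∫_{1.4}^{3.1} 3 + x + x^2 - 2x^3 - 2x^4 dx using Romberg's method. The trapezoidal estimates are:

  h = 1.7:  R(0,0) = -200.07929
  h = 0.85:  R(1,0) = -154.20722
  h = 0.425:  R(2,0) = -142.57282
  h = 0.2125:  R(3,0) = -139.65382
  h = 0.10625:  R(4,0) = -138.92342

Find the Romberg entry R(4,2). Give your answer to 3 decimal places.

R(3,1) = -139.65382 + (-139.65382 − (-142.57282))/3 = -138.68082
R(4,1) = (4·(-138.92342) − (-139.65382)) / 3 = -138.67995
R(4,2) = -138.67995 + (-138.67995 − (-138.68082))/15 = -138.67989
(Column j=1 coincides with Simpson's rule on the same nodes.)

-138.680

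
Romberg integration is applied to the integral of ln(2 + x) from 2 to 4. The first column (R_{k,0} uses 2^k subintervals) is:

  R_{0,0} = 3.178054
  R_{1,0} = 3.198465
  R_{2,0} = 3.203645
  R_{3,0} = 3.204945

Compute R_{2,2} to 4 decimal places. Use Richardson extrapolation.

Richardson extrapolation on the trapezoidal column (denominator 4−1=3):
R_{1,1} = 3.198465 + (3.198465 − 3.178054)/3 = 3.205269
R_{2,1} = (4·3.203645 − 3.198465) / 3 = 3.205372
R_{2,2} = (16·3.205372 − 3.205269) / 15 = 3.205379

3.2054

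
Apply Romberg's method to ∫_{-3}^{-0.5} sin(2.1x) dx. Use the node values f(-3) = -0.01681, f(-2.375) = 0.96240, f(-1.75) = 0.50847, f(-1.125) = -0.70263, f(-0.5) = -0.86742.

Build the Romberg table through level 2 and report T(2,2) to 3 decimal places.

T(0,0) (trapezoid, 1 panel, h=2.5000): -1.10529
T(1,0) (trapezoid, 2 panels, h=1.2500): 0.08294
T(2,0) (trapezoid, 4 panels, h=0.6250): 0.20383
T(1,1) = 0.08294 + (0.08294 − (-1.10529))/3 = 0.47902
T(2,1) = 0.20383 + (0.20383 − 0.08294)/3 = 0.24413
T(2,2) = 0.24413 + (0.24413 − 0.47902)/15 = 0.22847

0.228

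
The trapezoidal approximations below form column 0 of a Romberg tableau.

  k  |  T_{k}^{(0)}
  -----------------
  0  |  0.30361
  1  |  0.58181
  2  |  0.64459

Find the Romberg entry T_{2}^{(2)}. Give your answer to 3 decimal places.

Richardson extrapolation on the trapezoidal column (denominator 4−1=3):
T_{1}^{(1)} = 0.58181 + (0.58181 − 0.30361)/3 = 0.67454
T_{2}^{(1)} = 0.64459 + (0.64459 − 0.58181)/3 = 0.66552
T_{2}^{(2)} = (16·0.66552 − 0.67454) / 15 = 0.66492
(Column j=1 coincides with Simpson's rule on the same nodes.)

0.665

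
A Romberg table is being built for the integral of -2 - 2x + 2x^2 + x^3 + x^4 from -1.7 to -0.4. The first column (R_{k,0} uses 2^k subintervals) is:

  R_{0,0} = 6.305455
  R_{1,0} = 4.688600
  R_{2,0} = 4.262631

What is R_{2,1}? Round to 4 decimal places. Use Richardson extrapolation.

4.1206

Richardson extrapolation on the trapezoidal column (denominator 4−1=3):
R_{2,1} = (4·4.262631 − 4.688600) / 3 = 4.120641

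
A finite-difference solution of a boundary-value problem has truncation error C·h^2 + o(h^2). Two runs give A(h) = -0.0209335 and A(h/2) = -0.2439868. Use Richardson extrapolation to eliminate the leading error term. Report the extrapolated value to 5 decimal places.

The leading error scales as h^2; refining by a factor of 2 reduces it by 2^2 = 4.
Extrapolated value = (4·A(h/2) − A(h)) / (4 − 1)
= (4·(-0.2439868) − (-0.0209335)) / 3
= -0.9550137 / 3 = -0.3183379

-0.31834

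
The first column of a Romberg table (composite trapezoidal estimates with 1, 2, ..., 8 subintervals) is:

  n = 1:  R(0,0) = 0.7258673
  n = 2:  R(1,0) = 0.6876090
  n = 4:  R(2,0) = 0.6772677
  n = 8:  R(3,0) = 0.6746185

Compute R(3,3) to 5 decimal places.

Richardson extrapolation on the trapezoidal column (denominator 4−1=3):
R(1,1) = 0.6876090 + (0.6876090 − 0.7258673)/3 = 0.6748562
R(2,1) = (4·0.6772677 − 0.6876090) / 3 = 0.6738206
R(3,1) = (4·0.6746185 − 0.6772677) / 3 = 0.6737354
R(2,2) = 0.6738206 + (0.6738206 − 0.6748562)/15 = 0.6737516
R(3,2) = (16·0.6737354 − 0.6738206) / 15 = 0.6737297
R(3,3) = (64·0.6737297 − 0.6737516) / 63 = 0.6737294

0.67373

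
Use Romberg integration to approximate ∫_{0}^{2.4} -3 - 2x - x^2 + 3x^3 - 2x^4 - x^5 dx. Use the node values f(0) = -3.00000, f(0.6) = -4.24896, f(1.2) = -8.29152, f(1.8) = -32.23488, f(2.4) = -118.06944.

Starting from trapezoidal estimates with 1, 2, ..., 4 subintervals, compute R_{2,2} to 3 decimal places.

R_{0,0} (trapezoid, 1 panel, h=2.4000): -145.28333
R_{1,0} (trapezoid, 2 panels, h=1.2000): -82.59149
R_{2,0} (trapezoid, 4 panels, h=0.6000): -63.18605
R_{1,1} = -82.59149 + (-82.59149 − (-145.28333))/3 = -61.69421
R_{2,1} = -63.18605 + (-63.18605 − (-82.59149))/3 = -56.71757
R_{2,2} = -56.71757 + (-56.71757 − (-61.69421))/15 = -56.38579

-56.386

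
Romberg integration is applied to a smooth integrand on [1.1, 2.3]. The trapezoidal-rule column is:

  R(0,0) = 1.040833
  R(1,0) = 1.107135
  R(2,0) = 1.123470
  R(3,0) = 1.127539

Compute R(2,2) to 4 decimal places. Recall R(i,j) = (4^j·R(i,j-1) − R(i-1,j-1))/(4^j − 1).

1.1289

Richardson extrapolation on the trapezoidal column (denominator 4−1=3):
R(1,1) = (4·1.107135 − 1.040833) / 3 = 1.129236
R(2,1) = (4·1.123470 − 1.107135) / 3 = 1.128915
R(2,2) = (16·1.128915 − 1.129236) / 15 = 1.128894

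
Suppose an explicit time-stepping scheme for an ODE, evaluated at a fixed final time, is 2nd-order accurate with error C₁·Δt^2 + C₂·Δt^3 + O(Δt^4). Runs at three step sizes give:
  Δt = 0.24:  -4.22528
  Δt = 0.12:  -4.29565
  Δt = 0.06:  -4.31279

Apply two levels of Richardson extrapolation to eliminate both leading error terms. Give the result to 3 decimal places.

First eliminate the Δt^2 term (factor 2^2 = 4):
  B₁ = (4·(-4.29565) − (-4.22528))/3 = -4.31911
  B₂ = (4·(-4.31279) − (-4.29565))/3 = -4.31850
Then eliminate the Δt^3 term (factor 2^3 = 8):
  (8·(-4.31850) − (-4.31911))/7 = -4.31841

-4.318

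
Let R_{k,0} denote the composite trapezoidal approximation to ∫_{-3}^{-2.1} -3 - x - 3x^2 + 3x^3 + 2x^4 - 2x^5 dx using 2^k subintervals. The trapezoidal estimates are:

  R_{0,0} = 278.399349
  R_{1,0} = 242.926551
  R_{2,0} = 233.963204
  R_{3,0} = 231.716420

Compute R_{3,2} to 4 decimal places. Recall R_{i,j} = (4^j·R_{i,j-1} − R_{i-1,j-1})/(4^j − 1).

Richardson extrapolation on the trapezoidal column (denominator 4−1=3):
R_{2,1} = 233.963204 + (233.963204 − 242.926551)/3 = 230.975422
R_{3,1} = 231.716420 + (231.716420 − 233.963204)/3 = 230.967492
R_{3,2} = 230.967492 + (230.967492 − 230.975422)/15 = 230.966963

230.9670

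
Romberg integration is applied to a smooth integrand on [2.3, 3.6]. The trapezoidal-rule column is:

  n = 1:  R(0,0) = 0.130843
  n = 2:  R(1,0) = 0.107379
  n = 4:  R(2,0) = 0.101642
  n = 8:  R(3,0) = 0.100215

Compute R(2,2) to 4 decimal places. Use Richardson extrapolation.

R(1,1) = (4·0.107379 − 0.130843) / 3 = 0.099558
R(2,1) = (4·0.101642 − 0.107379) / 3 = 0.099730
R(2,2) = 0.099730 + (0.099730 − 0.099558)/15 = 0.099741

0.0997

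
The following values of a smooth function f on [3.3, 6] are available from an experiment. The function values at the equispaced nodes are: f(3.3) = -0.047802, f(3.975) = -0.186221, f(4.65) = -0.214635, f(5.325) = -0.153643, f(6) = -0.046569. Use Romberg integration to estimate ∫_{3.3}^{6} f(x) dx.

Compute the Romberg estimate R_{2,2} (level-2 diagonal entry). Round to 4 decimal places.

-0.4234

R_{0,0} (trapezoid, 1 panel, h=2.7000): -0.127401
R_{1,0} (trapezoid, 2 panels, h=1.3500): -0.353458
R_{2,0} (trapezoid, 4 panels, h=0.6750): -0.406137
R_{1,1} = -0.353458 + (-0.353458 − (-0.127401))/3 = -0.428810
R_{2,1} = -0.406137 + (-0.406137 − (-0.353458))/3 = -0.423697
R_{2,2} = -0.423697 + (-0.423697 − (-0.428810))/15 = -0.423356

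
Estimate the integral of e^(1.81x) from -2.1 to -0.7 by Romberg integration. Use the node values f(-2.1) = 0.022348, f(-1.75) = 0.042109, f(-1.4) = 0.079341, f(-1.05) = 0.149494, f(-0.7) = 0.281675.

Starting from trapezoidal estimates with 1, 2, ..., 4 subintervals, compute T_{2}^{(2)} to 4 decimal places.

T_{0}^{(0)} (trapezoid, 1 panel, h=1.4000): 0.212816
T_{1}^{(0)} (trapezoid, 2 panels, h=0.7000): 0.161947
T_{2}^{(0)} (trapezoid, 4 panels, h=0.3500): 0.148034
T_{1}^{(1)} = 0.161947 + (0.161947 − 0.212816)/3 = 0.144991
T_{2}^{(1)} = 0.148034 + (0.148034 − 0.161947)/3 = 0.143396
T_{2}^{(2)} = 0.143396 + (0.143396 − 0.144991)/15 = 0.143290

0.1433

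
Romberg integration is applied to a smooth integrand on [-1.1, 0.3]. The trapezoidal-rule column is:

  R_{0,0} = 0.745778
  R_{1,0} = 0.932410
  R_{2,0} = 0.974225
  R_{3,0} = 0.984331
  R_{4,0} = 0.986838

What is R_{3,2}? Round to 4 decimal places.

R_{2,1} = 0.974225 + (0.974225 − 0.932410)/3 = 0.988163
R_{3,1} = (4·0.984331 − 0.974225) / 3 = 0.987700
R_{3,2} = (16·0.987700 − 0.988163) / 15 = 0.987669
(Column j=1 coincides with Simpson's rule on the same nodes.)

0.9877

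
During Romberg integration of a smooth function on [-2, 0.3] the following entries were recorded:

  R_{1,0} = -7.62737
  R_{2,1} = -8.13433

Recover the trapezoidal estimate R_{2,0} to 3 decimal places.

From R_{2,1} = (4·R_{2,0} − R_{1,0})/3, solve for R_{2,0}:
4·R_{2,0} = 3·(-8.13433) + (-7.62737) = -32.03036
R_{2,0} = -8.00759

-8.008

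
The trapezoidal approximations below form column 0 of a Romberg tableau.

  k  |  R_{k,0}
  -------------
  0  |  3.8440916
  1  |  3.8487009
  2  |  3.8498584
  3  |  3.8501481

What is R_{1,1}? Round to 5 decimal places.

Richardson extrapolation on the trapezoidal column (denominator 4−1=3):
R_{1,1} = (4·3.8487009 − 3.8440916) / 3 = 3.8502373
(Column j=1 coincides with Simpson's rule on the same nodes.)

3.85024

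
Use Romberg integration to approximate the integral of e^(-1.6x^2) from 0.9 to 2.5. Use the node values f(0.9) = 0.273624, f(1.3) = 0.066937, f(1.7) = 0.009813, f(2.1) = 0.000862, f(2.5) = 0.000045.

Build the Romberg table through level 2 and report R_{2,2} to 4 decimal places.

0.0747

R_{0,0} (trapezoid, 1 panel, h=1.6000): 0.218935
R_{1,0} (trapezoid, 2 panels, h=0.8000): 0.117318
R_{2,0} (trapezoid, 4 panels, h=0.4000): 0.085779
R_{1,1} = 0.117318 + (0.117318 − 0.218935)/3 = 0.083446
R_{2,1} = 0.085779 + (0.085779 − 0.117318)/3 = 0.075266
R_{2,2} = 0.075266 + (0.075266 − 0.083446)/15 = 0.074721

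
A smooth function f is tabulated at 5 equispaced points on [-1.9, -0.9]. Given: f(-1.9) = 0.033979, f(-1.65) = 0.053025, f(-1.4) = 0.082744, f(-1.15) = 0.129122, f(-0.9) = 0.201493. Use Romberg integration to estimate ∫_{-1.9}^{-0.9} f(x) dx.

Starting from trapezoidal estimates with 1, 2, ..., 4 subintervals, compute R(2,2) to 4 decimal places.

0.0941

R(0,0) (trapezoid, 1 panel, h=1.0000): 0.117736
R(1,0) (trapezoid, 2 panels, h=0.5000): 0.100240
R(2,0) (trapezoid, 4 panels, h=0.2500): 0.095657
R(1,1) = 0.100240 + (0.100240 − 0.117736)/3 = 0.094408
R(2,1) = 0.095657 + (0.095657 − 0.100240)/3 = 0.094129
R(2,2) = 0.094129 + (0.094129 − 0.094408)/15 = 0.094110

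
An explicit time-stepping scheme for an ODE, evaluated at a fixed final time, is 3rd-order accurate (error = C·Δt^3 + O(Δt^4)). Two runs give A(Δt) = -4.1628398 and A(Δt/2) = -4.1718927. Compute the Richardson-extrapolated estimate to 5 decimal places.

Extrapolated value = (8·A(Δt/2) − A(Δt)) / (8 − 1)
= (8·(-4.1718927) − (-4.1628398)) / 7
= -29.2123018 / 7 = -4.1731860

-4.17319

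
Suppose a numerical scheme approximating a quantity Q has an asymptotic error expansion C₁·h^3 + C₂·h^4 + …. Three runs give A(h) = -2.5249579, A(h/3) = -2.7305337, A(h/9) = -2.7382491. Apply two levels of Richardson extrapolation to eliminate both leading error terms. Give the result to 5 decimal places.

-2.73855

First eliminate the h^3 term (factor 3^3 = 27):
  B₁ = (27·(-2.7305337) − (-2.5249579))/26 = -2.7384405
  B₂ = (27·(-2.7382491) − (-2.7305337))/26 = -2.7385458
Then eliminate the h^4 term (factor 3^4 = 81):
  (81·(-2.7385458) − (-2.7384405))/80 = -2.7385471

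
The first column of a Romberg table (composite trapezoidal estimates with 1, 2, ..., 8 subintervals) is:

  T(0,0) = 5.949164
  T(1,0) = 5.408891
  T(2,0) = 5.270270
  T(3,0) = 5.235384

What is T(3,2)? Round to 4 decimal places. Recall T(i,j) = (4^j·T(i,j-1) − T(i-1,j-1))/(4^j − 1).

5.2237

Richardson extrapolation on the trapezoidal column (denominator 4−1=3):
T(2,1) = 5.270270 + (5.270270 − 5.408891)/3 = 5.224063
T(3,1) = 5.235384 + (5.235384 − 5.270270)/3 = 5.223755
T(3,2) = (16·5.223755 − 5.224063) / 15 = 5.223734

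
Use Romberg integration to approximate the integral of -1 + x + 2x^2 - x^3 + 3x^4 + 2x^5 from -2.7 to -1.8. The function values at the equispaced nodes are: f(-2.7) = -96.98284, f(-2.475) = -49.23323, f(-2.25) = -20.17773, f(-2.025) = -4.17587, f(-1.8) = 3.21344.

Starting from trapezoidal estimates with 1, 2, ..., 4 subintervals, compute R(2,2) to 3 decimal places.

-26.076

R(0,0) (trapezoid, 1 panel, h=0.9000): -42.19623
R(1,0) (trapezoid, 2 panels, h=0.4500): -30.17809
R(2,0) (trapezoid, 4 panels, h=0.2250): -27.10609
R(1,1) = -30.17809 + (-30.17809 − (-42.19623))/3 = -26.17204
R(2,1) = -27.10609 + (-27.10609 − (-30.17809))/3 = -26.08209
R(2,2) = -26.08209 + (-26.08209 − (-26.17204))/15 = -26.07609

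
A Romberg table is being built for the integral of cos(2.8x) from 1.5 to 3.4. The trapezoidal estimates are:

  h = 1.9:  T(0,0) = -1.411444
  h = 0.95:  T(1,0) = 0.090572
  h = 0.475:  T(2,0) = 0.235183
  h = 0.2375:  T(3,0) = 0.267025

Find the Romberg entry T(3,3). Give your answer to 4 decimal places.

0.2775

Richardson extrapolation on the trapezoidal column (denominator 4−1=3):
T(1,1) = 0.090572 + (0.090572 − (-1.411444))/3 = 0.591244
T(2,1) = 0.235183 + (0.235183 − 0.090572)/3 = 0.283387
T(3,1) = 0.267025 + (0.267025 − 0.235183)/3 = 0.277639
T(2,2) = 0.283387 + (0.283387 − 0.591244)/15 = 0.262863
T(3,2) = 0.277639 + (0.277639 − 0.283387)/15 = 0.277256
T(3,3) = (64·0.277256 − 0.262863) / 63 = 0.277484
(Column j=1 coincides with Simpson's rule on the same nodes.)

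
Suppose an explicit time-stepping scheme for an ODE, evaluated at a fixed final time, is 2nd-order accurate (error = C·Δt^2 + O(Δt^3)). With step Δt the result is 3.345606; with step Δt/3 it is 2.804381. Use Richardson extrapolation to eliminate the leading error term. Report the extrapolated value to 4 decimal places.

2.7367

The leading error scales as Δt^2; refining by a factor of 3 reduces it by 3^2 = 9.
Extrapolated value = (9·A(Δt/3) − A(Δt)) / (9 − 1)
= (9·2.804381 − 3.345606) / 8
= 21.893823 / 8 = 2.736728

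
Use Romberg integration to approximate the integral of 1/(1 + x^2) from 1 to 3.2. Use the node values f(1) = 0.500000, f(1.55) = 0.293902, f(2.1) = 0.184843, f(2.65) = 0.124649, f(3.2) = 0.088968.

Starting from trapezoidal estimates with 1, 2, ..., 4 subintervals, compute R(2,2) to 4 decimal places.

R(0,0) (trapezoid, 1 panel, h=2.2000): 0.647865
R(1,0) (trapezoid, 2 panels, h=1.1000): 0.527260
R(2,0) (trapezoid, 4 panels, h=0.5500): 0.493833
R(1,1) = 0.527260 + (0.527260 − 0.647865)/3 = 0.487058
R(2,1) = 0.493833 + (0.493833 − 0.527260)/3 = 0.482691
R(2,2) = 0.482691 + (0.482691 − 0.487058)/15 = 0.482400

0.4824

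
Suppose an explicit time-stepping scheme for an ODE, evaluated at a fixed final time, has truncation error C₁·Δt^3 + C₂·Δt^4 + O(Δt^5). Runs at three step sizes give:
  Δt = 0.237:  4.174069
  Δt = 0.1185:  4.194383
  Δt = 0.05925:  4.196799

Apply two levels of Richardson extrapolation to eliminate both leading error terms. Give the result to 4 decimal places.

4.1971

First eliminate the Δt^3 term (factor 2^3 = 8):
  B₁ = (8·4.194383 − 4.174069)/7 = 4.197285
  B₂ = (8·4.196799 − 4.194383)/7 = 4.197144
Then eliminate the Δt^4 term (factor 2^4 = 16):
  (16·4.197144 − 4.197285)/15 = 4.197135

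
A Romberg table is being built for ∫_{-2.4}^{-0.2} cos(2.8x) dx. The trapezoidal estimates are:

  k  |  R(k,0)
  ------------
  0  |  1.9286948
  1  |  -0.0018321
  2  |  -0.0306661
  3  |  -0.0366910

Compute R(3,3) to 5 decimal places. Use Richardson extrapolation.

Richardson extrapolation on the trapezoidal column (denominator 4−1=3):
R(1,1) = -0.0018321 + (-0.0018321 − 1.9286948)/3 = -0.6453411
R(2,1) = -0.0306661 + (-0.0306661 − (-0.0018321))/3 = -0.0402774
R(3,1) = (4·(-0.0366910) − (-0.0306661)) / 3 = -0.0386993
R(2,2) = (16·(-0.0402774) − (-0.6453411)) / 15 = 0.0000602
R(3,2) = (16·(-0.0386993) − (-0.0402774)) / 15 = -0.0385941
R(3,3) = -0.0385941 + (-0.0385941 − 0.0000602)/63 = -0.0392077

-0.03921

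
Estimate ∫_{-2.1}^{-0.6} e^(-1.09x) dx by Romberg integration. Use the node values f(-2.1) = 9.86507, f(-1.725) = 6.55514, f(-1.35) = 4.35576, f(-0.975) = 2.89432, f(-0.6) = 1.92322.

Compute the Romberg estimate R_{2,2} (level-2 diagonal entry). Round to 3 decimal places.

R_{0,0} (trapezoid, 1 panel, h=1.5000): 8.84122
R_{1,0} (trapezoid, 2 panels, h=0.7500): 7.68743
R_{2,0} (trapezoid, 4 panels, h=0.3750): 7.38726
R_{1,1} = 7.68743 + (7.68743 − 8.84122)/3 = 7.30283
R_{2,1} = 7.38726 + (7.38726 − 7.68743)/3 = 7.28720
R_{2,2} = 7.28720 + (7.28720 − 7.30283)/15 = 7.28616

7.286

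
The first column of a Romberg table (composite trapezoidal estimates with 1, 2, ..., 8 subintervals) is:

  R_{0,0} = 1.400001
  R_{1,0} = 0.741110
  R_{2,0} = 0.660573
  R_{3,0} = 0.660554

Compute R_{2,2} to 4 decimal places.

0.6412

R_{1,1} = 0.741110 + (0.741110 − 1.400001)/3 = 0.521480
R_{2,1} = 0.660573 + (0.660573 − 0.741110)/3 = 0.633727
R_{2,2} = (16·0.633727 − 0.521480) / 15 = 0.641210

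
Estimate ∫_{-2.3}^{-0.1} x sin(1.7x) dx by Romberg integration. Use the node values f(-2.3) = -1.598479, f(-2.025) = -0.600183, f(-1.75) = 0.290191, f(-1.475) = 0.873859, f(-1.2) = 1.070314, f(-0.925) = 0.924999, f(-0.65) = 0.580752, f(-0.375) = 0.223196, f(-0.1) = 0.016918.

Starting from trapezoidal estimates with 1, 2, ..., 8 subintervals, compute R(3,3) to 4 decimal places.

R(0,0) (trapezoid, 1 panel, h=2.2000): -1.739717
R(1,0) (trapezoid, 2 panels, h=1.1000): 0.307487
R(2,0) (trapezoid, 4 panels, h=0.5500): 0.632762
R(3,0) (trapezoid, 8 panels, h=0.2750): 0.707396
R(1,1) = 0.307487 + (0.307487 − (-1.739717))/3 = 0.989888
R(2,1) = 0.632762 + (0.632762 − 0.307487)/3 = 0.741187
R(3,1) = 0.707396 + (0.707396 − 0.632762)/3 = 0.732274
R(2,2) = 0.741187 + (0.741187 − 0.989888)/15 = 0.724607
R(3,2) = 0.732274 + (0.732274 − 0.741187)/15 = 0.731680
R(3,3) = 0.731680 + (0.731680 − 0.724607)/63 = 0.731792

0.7318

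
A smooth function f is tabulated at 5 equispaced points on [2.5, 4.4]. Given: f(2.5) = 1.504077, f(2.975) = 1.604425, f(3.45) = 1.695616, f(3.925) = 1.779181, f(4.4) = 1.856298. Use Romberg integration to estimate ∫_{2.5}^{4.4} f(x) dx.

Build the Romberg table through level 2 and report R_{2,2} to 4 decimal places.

R_{0,0} (trapezoid, 1 panel, h=1.9000): 3.192356
R_{1,0} (trapezoid, 2 panels, h=0.9500): 3.207013
R_{2,0} (trapezoid, 4 panels, h=0.4750): 3.210720
R_{1,1} = 3.207013 + (3.207013 − 3.192356)/3 = 3.211899
R_{2,1} = 3.210720 + (3.210720 − 3.207013)/3 = 3.211956
R_{2,2} = 3.211956 + (3.211956 − 3.211899)/15 = 3.211960

3.2120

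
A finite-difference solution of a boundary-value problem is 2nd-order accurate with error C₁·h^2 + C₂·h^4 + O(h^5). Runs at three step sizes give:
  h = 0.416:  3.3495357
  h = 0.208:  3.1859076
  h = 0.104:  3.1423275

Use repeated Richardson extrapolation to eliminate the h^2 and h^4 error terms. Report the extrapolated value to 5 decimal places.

3.12756

First eliminate the h^2 term (factor 2^2 = 4):
  B₁ = (4·3.1859076 − 3.3495357)/3 = 3.1313649
  B₂ = (4·3.1423275 − 3.1859076)/3 = 3.1278008
Then eliminate the h^4 term (factor 2^4 = 16):
  (16·3.1278008 − 3.1313649)/15 = 3.1275632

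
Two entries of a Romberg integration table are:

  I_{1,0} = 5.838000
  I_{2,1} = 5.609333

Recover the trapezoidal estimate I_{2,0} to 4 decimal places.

5.6665

From I_{2,1} = (4·I_{2,0} − I_{1,0})/3, solve for I_{2,0}:
4·I_{2,0} = 3·5.609333 + 5.838000 = 22.665999
I_{2,0} = 5.666500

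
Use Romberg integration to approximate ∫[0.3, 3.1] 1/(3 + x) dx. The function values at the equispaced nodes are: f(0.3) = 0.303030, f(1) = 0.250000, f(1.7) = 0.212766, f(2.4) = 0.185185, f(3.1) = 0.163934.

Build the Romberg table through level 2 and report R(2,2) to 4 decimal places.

0.6144

R(0,0) (trapezoid, 1 panel, h=2.8000): 0.653750
R(1,0) (trapezoid, 2 panels, h=1.4000): 0.624747
R(2,0) (trapezoid, 4 panels, h=0.7000): 0.617003
R(1,1) = 0.624747 + (0.624747 − 0.653750)/3 = 0.615079
R(2,1) = 0.617003 + (0.617003 − 0.624747)/3 = 0.614422
R(2,2) = 0.614422 + (0.614422 − 0.615079)/15 = 0.614378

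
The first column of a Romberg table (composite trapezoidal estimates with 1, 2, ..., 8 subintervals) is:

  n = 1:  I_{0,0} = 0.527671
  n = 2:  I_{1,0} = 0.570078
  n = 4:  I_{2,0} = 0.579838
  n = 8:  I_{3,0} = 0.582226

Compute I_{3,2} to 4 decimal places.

Richardson extrapolation on the trapezoidal column (denominator 4−1=3):
I_{2,1} = (4·0.579838 − 0.570078) / 3 = 0.583091
I_{3,1} = (4·0.582226 − 0.579838) / 3 = 0.583022
I_{3,2} = 0.583022 + (0.583022 − 0.583091)/15 = 0.583017

0.5830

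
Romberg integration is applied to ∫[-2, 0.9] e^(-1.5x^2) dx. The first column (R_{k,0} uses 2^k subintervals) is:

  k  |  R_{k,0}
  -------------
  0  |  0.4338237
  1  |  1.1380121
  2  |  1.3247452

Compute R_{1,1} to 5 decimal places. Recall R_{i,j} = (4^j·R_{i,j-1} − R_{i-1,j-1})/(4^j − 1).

Richardson extrapolation on the trapezoidal column (denominator 4−1=3):
R_{1,1} = 1.1380121 + (1.1380121 − 0.4338237)/3 = 1.3727416

1.37274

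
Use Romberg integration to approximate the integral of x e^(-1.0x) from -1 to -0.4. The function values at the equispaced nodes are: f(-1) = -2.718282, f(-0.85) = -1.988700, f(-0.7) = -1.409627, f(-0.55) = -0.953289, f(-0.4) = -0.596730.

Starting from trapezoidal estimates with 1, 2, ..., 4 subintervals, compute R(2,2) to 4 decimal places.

-0.8951

R(0,0) (trapezoid, 1 panel, h=0.6000): -0.994504
R(1,0) (trapezoid, 2 panels, h=0.3000): -0.920140
R(2,0) (trapezoid, 4 panels, h=0.1500): -0.901368
R(1,1) = -0.920140 + (-0.920140 − (-0.994504))/3 = -0.895352
R(2,1) = -0.901368 + (-0.901368 − (-0.920140))/3 = -0.895111
R(2,2) = -0.895111 + (-0.895111 − (-0.895352))/15 = -0.895095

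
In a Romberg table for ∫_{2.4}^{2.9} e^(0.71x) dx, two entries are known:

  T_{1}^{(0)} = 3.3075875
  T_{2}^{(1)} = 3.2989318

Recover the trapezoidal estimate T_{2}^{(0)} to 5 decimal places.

3.30110

From T_{2}^{(1)} = (4·T_{2}^{(0)} − T_{1}^{(0)})/3, solve for T_{2}^{(0)}:
4·T_{2}^{(0)} = 3·3.2989318 + 3.3075875 = 13.2043829
T_{2}^{(0)} = 3.3010957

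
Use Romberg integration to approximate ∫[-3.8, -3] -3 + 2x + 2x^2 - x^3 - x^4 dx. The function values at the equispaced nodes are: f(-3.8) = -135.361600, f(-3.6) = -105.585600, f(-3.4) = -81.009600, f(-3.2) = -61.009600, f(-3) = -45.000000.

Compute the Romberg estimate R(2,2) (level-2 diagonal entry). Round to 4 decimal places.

-67.2506

R(0,0) (trapezoid, 1 panel, h=0.8000): -72.144640
R(1,0) (trapezoid, 2 panels, h=0.4000): -68.476160
R(2,0) (trapezoid, 4 panels, h=0.2000): -67.557120
R(1,1) = -68.476160 + (-68.476160 − (-72.144640))/3 = -67.253333
R(2,1) = -67.557120 + (-67.557120 − (-68.476160))/3 = -67.250773
R(2,2) = -67.250773 + (-67.250773 − (-67.253333))/15 = -67.250602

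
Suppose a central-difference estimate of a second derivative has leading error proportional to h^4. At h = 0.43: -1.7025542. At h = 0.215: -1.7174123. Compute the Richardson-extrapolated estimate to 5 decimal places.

The leading error scales as h^4; refining by a factor of 2 reduces it by 2^4 = 16.
Extrapolated value = (16·A(h/2) − A(h)) / (16 − 1)
= (16·(-1.7174123) − (-1.7025542)) / 15
= -25.7760426 / 15 = -1.7184028

-1.71840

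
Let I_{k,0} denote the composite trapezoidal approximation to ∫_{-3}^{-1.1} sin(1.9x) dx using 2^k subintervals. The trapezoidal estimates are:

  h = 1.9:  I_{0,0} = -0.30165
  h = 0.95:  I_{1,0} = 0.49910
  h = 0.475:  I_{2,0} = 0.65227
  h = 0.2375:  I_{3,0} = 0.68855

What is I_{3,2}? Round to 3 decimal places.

0.700

Richardson extrapolation on the trapezoidal column (denominator 4−1=3):
I_{2,1} = (4·0.65227 − 0.49910) / 3 = 0.70333
I_{3,1} = (4·0.68855 − 0.65227) / 3 = 0.70064
I_{3,2} = (16·0.70064 − 0.70333) / 15 = 0.70046
(Column j=1 coincides with Simpson's rule on the same nodes.)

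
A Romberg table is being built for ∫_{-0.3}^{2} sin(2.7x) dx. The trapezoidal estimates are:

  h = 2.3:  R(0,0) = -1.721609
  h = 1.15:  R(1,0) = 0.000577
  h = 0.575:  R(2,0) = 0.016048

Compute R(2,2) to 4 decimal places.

R(1,1) = 0.000577 + (0.000577 − (-1.721609))/3 = 0.574639
R(2,1) = 0.016048 + (0.016048 − 0.000577)/3 = 0.021205
R(2,2) = 0.021205 + (0.021205 − 0.574639)/15 = -0.015691

-0.0157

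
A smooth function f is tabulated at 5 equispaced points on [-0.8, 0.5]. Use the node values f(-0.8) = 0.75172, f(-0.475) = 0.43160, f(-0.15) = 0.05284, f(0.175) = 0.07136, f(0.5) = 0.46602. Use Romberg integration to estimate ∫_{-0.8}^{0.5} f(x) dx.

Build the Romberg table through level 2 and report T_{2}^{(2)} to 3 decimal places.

T_{0}^{(0)} (trapezoid, 1 panel, h=1.3000): 0.79153
T_{1}^{(0)} (trapezoid, 2 panels, h=0.6500): 0.43011
T_{2}^{(0)} (trapezoid, 4 panels, h=0.3250): 0.37852
T_{1}^{(1)} = 0.43011 + (0.43011 − 0.79153)/3 = 0.30964
T_{2}^{(1)} = 0.37852 + (0.37852 − 0.43011)/3 = 0.36132
T_{2}^{(2)} = 0.36132 + (0.36132 − 0.30964)/15 = 0.36477

0.365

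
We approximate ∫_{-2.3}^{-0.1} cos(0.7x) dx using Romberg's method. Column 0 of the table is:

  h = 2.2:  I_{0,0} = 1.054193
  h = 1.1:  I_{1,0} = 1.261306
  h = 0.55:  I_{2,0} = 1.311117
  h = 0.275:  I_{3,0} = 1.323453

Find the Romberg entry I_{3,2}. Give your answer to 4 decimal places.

1.3276

Richardson extrapolation on the trapezoidal column (denominator 4−1=3):
I_{2,1} = 1.311117 + (1.311117 − 1.261306)/3 = 1.327721
I_{3,1} = 1.323453 + (1.323453 − 1.311117)/3 = 1.327565
I_{3,2} = 1.327565 + (1.327565 − 1.327721)/15 = 1.327555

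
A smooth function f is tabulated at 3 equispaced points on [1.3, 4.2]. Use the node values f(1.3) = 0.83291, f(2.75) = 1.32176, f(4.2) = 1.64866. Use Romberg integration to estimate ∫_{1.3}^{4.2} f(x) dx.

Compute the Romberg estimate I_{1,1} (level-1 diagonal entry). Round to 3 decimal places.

3.755

I_{0,0} (trapezoid, 1 panel, h=2.9000): 3.59828
I_{1,0} (trapezoid, 2 panels, h=1.4500): 3.71569
I_{1,1} = 3.71569 + (3.71569 − 3.59828)/3 = 3.75483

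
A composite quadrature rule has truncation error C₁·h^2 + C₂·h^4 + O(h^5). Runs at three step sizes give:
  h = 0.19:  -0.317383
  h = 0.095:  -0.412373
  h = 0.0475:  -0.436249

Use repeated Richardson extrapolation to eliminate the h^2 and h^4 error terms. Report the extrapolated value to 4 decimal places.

-0.4442

First eliminate the h^2 term (factor 2^2 = 4):
  B₁ = (4·(-0.412373) − (-0.317383))/3 = -0.444036
  B₂ = (4·(-0.436249) − (-0.412373))/3 = -0.444208
Then eliminate the h^4 term (factor 2^4 = 16):
  (16·(-0.444208) − (-0.444036))/15 = -0.444219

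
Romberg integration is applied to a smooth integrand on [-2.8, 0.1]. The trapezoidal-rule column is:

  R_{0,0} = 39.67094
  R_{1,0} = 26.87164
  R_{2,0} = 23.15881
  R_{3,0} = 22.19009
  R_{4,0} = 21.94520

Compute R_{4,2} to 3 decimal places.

Richardson extrapolation on the trapezoidal column (denominator 4−1=3):
R_{3,1} = 22.19009 + (22.19009 − 23.15881)/3 = 21.86718
R_{4,1} = 21.94520 + (21.94520 − 22.19009)/3 = 21.86357
R_{4,2} = (16·21.86357 − 21.86718) / 15 = 21.86333

21.863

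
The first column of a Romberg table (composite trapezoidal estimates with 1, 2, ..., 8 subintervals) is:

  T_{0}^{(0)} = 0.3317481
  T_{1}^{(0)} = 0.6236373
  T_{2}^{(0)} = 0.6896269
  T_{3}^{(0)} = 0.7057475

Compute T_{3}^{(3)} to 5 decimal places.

0.71109

Richardson extrapolation on the trapezoidal column (denominator 4−1=3):
T_{1}^{(1)} = (4·0.6236373 − 0.3317481) / 3 = 0.7209337
T_{2}^{(1)} = 0.6896269 + (0.6896269 − 0.6236373)/3 = 0.7116234
T_{3}^{(1)} = (4·0.7057475 − 0.6896269) / 3 = 0.7111210
T_{2}^{(2)} = 0.7116234 + (0.7116234 − 0.7209337)/15 = 0.7110027
T_{3}^{(2)} = (16·0.7111210 − 0.7116234) / 15 = 0.7110875
T_{3}^{(3)} = 0.7110875 + (0.7110875 − 0.7110027)/63 = 0.7110888
(Column j=1 coincides with Simpson's rule on the same nodes.)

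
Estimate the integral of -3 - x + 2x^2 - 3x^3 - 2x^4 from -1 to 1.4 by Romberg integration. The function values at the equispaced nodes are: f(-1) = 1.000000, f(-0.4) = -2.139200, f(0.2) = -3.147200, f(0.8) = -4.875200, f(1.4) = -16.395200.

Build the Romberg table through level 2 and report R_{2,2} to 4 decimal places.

-9.8665

R_{0,0} (trapezoid, 1 panel, h=2.4000): -18.474240
R_{1,0} (trapezoid, 2 panels, h=1.2000): -13.013760
R_{2,0} (trapezoid, 4 panels, h=0.6000): -10.715520
R_{1,1} = -13.013760 + (-13.013760 − (-18.474240))/3 = -11.193600
R_{2,1} = -10.715520 + (-10.715520 − (-13.013760))/3 = -9.949440
R_{2,2} = -9.949440 + (-9.949440 − (-11.193600))/15 = -9.866496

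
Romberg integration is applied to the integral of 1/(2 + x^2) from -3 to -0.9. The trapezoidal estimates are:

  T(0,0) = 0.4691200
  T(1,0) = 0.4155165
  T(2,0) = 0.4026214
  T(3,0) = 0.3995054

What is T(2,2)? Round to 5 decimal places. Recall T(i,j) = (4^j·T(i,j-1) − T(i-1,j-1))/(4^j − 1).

T(1,1) = (4·0.4155165 − 0.4691200) / 3 = 0.3976487
T(2,1) = (4·0.4026214 − 0.4155165) / 3 = 0.3983230
T(2,2) = (16·0.3983230 − 0.3976487) / 15 = 0.3983680

0.39837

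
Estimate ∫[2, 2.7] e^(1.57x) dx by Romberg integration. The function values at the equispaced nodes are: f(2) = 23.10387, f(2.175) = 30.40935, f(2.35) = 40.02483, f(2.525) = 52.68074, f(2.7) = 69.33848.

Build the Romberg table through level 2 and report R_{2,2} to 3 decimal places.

R_{0,0} (trapezoid, 1 panel, h=0.7000): 32.35482
R_{1,0} (trapezoid, 2 panels, h=0.3500): 30.18610
R_{2,0} (trapezoid, 4 panels, h=0.1750): 29.63382
R_{1,1} = 30.18610 + (30.18610 − 32.35482)/3 = 29.46319
R_{2,1} = 29.63382 + (29.63382 − 30.18610)/3 = 29.44973
R_{2,2} = 29.44973 + (29.44973 − 29.46319)/15 = 29.44883

29.449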